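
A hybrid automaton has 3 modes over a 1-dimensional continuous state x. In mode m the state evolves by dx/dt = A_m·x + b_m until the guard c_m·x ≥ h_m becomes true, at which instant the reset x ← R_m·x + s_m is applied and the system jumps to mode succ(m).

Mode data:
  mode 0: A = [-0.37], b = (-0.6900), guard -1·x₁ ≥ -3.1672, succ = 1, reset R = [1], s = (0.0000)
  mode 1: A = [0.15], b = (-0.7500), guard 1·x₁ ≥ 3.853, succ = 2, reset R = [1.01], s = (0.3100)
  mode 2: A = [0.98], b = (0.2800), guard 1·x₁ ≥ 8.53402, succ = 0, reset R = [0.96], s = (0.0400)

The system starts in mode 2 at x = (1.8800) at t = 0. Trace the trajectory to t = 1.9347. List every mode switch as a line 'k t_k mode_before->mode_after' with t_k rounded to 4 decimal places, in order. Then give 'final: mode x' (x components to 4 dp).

1 1.4329 2->0
final: 0 6.5216

Mode 2: guard c·x = 8.5340 hit at Δt = 1.4329 (t = 1.4329), x⁻ = (8.5340) → reset → x⁺ = (8.2327), jump to mode 0
Mode 0: flow for 0.5018 to horizon, guard not reached → x = (6.5216)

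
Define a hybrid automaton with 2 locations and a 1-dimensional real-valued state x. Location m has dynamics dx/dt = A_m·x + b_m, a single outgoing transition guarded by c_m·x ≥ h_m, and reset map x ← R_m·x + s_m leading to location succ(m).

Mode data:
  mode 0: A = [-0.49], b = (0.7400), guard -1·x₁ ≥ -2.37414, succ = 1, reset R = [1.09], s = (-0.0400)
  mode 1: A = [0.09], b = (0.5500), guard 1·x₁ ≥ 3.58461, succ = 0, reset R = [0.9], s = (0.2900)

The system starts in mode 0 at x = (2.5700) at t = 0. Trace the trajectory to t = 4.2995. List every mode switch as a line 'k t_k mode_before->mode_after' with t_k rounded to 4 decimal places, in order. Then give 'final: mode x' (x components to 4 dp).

Mode 0: guard c·x = -2.3741 hit at Δt = 0.4170 (t = 0.4170), x⁻ = (2.3741) → reset → x⁺ = (2.5478), jump to mode 1
Mode 1: guard c·x = 3.5846 hit at Δt = 1.2566 (t = 1.6736), x⁻ = (3.5846) → reset → x⁺ = (3.5161), jump to mode 0
Mode 0: guard c·x = -2.3741 hit at Δt = 1.7191 (t = 3.3927), x⁻ = (2.3741) → reset → x⁺ = (2.5478), jump to mode 1
Mode 1: flow for 0.9068 to horizon, guard not reached → x = (3.2841)

1 0.4170 0->1
2 1.6736 1->0
3 3.3927 0->1
final: 1 3.2841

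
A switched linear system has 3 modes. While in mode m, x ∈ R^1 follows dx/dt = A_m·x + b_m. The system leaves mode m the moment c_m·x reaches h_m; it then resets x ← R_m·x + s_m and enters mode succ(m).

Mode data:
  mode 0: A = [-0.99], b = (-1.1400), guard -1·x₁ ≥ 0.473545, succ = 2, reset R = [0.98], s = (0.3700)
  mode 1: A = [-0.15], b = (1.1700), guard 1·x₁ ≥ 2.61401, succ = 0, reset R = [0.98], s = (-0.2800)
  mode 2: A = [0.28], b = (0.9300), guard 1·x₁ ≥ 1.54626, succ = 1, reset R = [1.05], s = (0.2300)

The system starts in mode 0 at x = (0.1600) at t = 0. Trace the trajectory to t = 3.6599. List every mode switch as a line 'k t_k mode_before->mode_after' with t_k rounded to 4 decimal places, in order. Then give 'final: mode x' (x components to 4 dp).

1 0.6665 0->2
2 2.1342 2->1
3 3.0464 1->0
final: 0 0.7189

Mode 0: guard c·x = 0.4735 hit at Δt = 0.6665 (t = 0.6665), x⁻ = (-0.4735) → reset → x⁺ = (-0.0941), jump to mode 2
Mode 2: guard c·x = 1.5463 hit at Δt = 1.4677 (t = 2.1342), x⁻ = (1.5463) → reset → x⁺ = (1.8536), jump to mode 1
Mode 1: guard c·x = 2.6140 hit at Δt = 0.9122 (t = 3.0464), x⁻ = (2.6140) → reset → x⁺ = (2.2817), jump to mode 0
Mode 0: flow for 0.6135 to horizon, guard not reached → x = (0.7189)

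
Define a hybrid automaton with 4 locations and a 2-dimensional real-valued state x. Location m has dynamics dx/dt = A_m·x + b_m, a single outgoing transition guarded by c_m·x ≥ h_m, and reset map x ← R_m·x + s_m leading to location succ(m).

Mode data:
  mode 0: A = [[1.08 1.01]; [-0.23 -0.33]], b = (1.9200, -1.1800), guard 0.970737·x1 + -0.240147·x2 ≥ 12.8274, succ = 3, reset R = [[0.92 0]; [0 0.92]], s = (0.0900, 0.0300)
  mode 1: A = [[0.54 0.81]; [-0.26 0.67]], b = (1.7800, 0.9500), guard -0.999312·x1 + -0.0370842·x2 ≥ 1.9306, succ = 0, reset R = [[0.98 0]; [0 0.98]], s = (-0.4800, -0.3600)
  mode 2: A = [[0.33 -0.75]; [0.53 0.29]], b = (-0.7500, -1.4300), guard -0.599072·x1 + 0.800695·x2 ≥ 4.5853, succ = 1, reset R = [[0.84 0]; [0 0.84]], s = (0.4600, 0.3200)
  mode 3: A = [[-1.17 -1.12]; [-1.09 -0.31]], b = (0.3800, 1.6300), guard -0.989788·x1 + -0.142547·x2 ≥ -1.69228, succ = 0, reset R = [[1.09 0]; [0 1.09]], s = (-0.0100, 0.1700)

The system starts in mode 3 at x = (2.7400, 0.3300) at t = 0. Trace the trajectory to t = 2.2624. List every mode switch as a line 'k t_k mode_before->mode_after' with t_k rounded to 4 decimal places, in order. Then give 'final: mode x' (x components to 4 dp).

1 0.4508 3->0
2 1.8990 0->3
final: 3 9.1367 -5.6890

Mode 3: guard c·x = -1.6923 hit at Δt = 0.4508 (t = 0.4508), x⁻ = (1.7120, -0.0156) → reset → x⁺ = (1.8561, 0.1530), jump to mode 0
Mode 0: guard c·x = 12.8274 hit at Δt = 1.4482 (t = 1.8990), x⁻ = (12.4687, -3.0131) → reset → x⁺ = (11.5612, -2.7420), jump to mode 3
Mode 3: flow for 0.3634 to horizon, guard not reached → x = (9.1367, -5.6890)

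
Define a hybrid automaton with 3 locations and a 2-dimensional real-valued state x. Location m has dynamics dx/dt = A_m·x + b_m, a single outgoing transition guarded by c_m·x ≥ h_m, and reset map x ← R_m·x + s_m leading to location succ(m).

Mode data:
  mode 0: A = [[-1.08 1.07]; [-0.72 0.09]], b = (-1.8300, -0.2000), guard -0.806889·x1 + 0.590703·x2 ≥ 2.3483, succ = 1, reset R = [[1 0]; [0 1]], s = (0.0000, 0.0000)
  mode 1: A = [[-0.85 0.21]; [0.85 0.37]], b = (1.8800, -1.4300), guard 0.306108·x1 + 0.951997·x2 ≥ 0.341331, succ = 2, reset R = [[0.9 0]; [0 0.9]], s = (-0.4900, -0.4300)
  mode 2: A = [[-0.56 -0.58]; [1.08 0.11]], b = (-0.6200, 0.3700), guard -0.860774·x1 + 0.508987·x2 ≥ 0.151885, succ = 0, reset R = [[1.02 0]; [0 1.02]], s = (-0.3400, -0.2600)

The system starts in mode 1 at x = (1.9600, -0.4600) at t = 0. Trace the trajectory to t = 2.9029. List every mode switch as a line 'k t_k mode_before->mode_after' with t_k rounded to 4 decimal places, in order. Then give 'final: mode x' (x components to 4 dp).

1 1.1551 1->2
2 2.2321 2->0
final: 0 -0.7356 0.4906

Mode 1: guard c·x = 0.3413 hit at Δt = 1.1551 (t = 1.1551), x⁻ = (2.0584, -0.3033) → reset → x⁺ = (1.3625, -0.7030), jump to mode 2
Mode 2: guard c·x = 0.1519 hit at Δt = 1.0770 (t = 2.2321), x⁻ = (0.1863, 0.6135) → reset → x⁺ = (-0.1499, 0.3658), jump to mode 0
Mode 0: flow for 0.6708 to horizon, guard not reached → x = (-0.7356, 0.4906)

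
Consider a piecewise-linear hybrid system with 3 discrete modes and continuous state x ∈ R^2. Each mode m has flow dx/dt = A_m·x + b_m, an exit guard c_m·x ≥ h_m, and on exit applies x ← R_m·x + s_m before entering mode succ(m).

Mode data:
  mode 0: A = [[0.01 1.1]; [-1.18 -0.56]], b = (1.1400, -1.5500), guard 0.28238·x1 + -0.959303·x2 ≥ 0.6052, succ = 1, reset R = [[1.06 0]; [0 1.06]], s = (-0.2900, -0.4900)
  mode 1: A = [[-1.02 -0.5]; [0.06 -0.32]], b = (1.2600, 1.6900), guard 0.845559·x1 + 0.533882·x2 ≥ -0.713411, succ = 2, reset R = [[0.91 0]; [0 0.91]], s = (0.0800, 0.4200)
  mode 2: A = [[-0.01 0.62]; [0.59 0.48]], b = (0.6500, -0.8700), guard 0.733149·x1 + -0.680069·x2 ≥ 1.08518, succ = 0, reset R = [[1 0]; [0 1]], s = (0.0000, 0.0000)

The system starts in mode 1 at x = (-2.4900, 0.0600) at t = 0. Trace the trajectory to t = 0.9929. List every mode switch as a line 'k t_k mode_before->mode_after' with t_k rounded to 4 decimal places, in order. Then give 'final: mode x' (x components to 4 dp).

Mode 1: guard c·x = -0.7134 hit at Δt = 0.4167 (t = 0.4167), x⁻ = (-1.2664, 0.6694) → reset → x⁺ = (-1.0724, 1.0292), jump to mode 2
Mode 2: flow for 0.5762 to horizon, guard not reached → x = (-0.4249, 0.4870)

1 0.4167 1->2
final: 2 -0.4249 0.4870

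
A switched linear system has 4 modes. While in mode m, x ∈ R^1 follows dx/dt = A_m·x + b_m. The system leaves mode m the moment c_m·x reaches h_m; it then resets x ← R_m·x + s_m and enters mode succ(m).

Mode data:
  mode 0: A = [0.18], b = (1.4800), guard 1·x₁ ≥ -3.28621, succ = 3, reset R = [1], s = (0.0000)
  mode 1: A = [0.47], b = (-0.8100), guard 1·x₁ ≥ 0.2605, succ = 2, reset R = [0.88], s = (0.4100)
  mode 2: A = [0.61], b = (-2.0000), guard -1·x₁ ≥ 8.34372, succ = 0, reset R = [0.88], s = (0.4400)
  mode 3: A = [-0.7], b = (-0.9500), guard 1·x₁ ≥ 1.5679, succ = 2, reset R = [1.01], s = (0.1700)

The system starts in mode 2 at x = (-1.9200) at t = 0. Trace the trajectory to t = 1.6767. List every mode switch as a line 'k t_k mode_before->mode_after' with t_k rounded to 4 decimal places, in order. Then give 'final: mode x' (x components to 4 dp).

1 1.3189 2->0
final: 0 -6.8147

Mode 2: guard c·x = 8.3437 hit at Δt = 1.3189 (t = 1.3189), x⁻ = (-8.3437) → reset → x⁺ = (-6.9025), jump to mode 0
Mode 0: flow for 0.3578 to horizon, guard not reached → x = (-6.8147)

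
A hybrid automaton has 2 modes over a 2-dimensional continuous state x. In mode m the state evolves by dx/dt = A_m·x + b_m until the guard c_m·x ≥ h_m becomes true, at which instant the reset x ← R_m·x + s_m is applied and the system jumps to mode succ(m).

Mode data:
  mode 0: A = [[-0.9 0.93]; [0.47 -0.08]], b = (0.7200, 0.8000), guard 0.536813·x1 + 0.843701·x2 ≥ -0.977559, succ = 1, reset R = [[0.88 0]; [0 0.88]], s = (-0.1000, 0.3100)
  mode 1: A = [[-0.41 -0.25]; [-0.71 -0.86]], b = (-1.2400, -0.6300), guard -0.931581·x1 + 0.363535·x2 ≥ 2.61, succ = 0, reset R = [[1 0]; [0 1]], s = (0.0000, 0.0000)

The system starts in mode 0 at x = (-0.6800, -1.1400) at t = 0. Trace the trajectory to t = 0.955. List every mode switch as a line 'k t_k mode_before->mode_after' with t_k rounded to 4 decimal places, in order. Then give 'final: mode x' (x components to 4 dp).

Mode 0: guard c·x = -0.9776 hit at Δt = 0.5093 (t = 0.5093), x⁻ = (-0.5077, -0.8357) → reset → x⁺ = (-0.5467, -0.4254), jump to mode 1
Mode 1: flow for 0.4457 to horizon, guard not reached → x = (-0.9218, -0.3258)

1 0.5093 0->1
final: 1 -0.9218 -0.3258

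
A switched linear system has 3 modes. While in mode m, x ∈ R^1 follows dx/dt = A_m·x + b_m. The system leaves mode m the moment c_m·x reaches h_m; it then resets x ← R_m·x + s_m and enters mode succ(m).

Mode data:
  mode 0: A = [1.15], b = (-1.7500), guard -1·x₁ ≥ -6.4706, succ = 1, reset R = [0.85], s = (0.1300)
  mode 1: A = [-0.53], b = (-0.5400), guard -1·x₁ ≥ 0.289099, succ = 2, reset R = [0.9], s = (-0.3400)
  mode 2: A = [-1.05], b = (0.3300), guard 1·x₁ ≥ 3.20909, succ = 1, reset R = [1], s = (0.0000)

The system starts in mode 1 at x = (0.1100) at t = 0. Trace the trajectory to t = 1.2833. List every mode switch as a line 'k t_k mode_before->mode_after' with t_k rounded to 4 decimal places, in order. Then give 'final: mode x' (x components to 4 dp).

Mode 1: guard c·x = 0.2891 hit at Δt = 0.8231 (t = 0.8231), x⁻ = (-0.2891) → reset → x⁺ = (-0.6002), jump to mode 2
Mode 2: flow for 0.4602 to horizon, guard not reached → x = (-0.2498)

1 0.8231 1->2
final: 2 -0.2498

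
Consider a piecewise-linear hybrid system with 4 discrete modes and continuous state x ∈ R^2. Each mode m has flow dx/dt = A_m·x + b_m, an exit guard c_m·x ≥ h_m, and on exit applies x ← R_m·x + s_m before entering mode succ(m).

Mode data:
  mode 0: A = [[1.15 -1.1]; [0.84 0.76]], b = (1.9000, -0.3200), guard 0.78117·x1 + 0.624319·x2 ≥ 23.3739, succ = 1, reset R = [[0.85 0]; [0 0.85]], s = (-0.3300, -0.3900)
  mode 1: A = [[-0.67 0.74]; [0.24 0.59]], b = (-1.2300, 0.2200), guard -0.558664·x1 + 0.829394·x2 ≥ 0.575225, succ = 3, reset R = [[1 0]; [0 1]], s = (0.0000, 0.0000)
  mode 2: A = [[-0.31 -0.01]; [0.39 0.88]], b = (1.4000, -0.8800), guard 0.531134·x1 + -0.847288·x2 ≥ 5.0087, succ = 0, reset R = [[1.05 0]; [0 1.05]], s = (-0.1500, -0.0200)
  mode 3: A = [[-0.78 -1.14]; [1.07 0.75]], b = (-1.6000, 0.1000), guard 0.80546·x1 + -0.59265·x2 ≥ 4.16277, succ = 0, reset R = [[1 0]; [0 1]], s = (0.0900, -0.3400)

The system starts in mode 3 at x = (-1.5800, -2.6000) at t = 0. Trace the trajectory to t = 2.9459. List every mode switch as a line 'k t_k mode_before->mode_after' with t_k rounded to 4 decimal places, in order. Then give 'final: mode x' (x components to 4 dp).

Mode 3: guard c·x = 4.1628 hit at Δt = 0.8644 (t = 0.8644), x⁻ = (1.2081, -5.3821) → reset → x⁺ = (1.2981, -5.7221), jump to mode 0
Mode 0: guard c·x = 23.3739 hit at Δt = 1.2717 (t = 2.1361), x⁻ = (27.9475, 2.4702) → reset → x⁺ = (23.4254, 1.7096), jump to mode 1
Mode 1: flow for 0.8098 to horizon, guard not reached → x = (15.0996, 7.6995)

1 0.8644 3->0
2 2.1361 0->1
final: 1 15.0996 7.6995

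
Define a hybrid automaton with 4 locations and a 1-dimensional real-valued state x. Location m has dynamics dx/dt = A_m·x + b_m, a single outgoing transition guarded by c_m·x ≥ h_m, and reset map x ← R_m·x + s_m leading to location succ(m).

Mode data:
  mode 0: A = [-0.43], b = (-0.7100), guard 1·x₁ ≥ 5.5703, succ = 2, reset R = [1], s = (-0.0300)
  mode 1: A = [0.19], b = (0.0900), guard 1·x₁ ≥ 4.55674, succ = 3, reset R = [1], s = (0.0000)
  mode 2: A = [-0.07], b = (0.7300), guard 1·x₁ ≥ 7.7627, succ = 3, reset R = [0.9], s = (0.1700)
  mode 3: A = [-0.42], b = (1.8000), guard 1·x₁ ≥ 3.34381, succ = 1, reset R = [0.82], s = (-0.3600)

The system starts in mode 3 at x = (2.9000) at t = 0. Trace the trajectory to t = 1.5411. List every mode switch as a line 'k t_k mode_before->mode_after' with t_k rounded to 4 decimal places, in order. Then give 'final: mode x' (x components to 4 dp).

1 0.9192 3->1
final: 1 2.7401

Mode 3: guard c·x = 3.3438 hit at Δt = 0.9192 (t = 0.9192), x⁻ = (3.3438) → reset → x⁺ = (2.3819), jump to mode 1
Mode 1: flow for 0.6219 to horizon, guard not reached → x = (2.7401)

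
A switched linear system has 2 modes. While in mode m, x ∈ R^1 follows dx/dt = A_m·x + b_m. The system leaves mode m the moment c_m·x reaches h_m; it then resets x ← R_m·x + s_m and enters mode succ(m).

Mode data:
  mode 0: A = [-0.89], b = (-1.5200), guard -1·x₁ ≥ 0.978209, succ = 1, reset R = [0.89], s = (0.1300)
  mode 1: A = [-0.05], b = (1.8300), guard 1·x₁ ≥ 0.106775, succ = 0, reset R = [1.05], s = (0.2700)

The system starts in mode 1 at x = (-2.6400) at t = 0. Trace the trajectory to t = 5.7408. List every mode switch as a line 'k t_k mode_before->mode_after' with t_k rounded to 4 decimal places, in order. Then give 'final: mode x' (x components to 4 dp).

1 1.4514 1->0
2 2.6338 0->1
3 3.0929 1->0
4 4.2753 0->1
5 4.7344 1->0
final: 0 -0.8545

Mode 1: guard c·x = 0.1068 hit at Δt = 1.4514 (t = 1.4514), x⁻ = (0.1068) → reset → x⁺ = (0.3821), jump to mode 0
Mode 0: guard c·x = 0.9782 hit at Δt = 1.1824 (t = 2.6338), x⁻ = (-0.9782) → reset → x⁺ = (-0.7406), jump to mode 1
Mode 1: guard c·x = 0.1068 hit at Δt = 0.4591 (t = 3.0929), x⁻ = (0.1068) → reset → x⁺ = (0.3821), jump to mode 0
Mode 0: guard c·x = 0.9782 hit at Δt = 1.1824 (t = 4.2753), x⁻ = (-0.9782) → reset → x⁺ = (-0.7406), jump to mode 1
Mode 1: guard c·x = 0.1068 hit at Δt = 0.4591 (t = 4.7344), x⁻ = (0.1068) → reset → x⁺ = (0.3821), jump to mode 0
Mode 0: flow for 1.0064 to horizon, guard not reached → x = (-0.8545)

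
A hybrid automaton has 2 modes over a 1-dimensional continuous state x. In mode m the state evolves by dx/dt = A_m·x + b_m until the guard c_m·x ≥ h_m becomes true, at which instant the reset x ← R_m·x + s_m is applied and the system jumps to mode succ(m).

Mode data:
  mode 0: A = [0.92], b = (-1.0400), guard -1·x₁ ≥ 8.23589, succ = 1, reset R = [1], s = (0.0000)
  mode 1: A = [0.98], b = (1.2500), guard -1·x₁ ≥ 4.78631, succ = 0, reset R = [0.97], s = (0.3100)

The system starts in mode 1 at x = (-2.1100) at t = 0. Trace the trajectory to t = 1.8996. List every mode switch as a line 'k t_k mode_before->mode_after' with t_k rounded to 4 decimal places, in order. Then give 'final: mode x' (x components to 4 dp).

Mode 1: guard c·x = 4.7863 hit at Δt = 1.4661 (t = 1.4661), x⁻ = (-4.7863) → reset → x⁺ = (-4.3327), jump to mode 0
Mode 0: flow for 0.4335 to horizon, guard not reached → x = (-7.0100)

1 1.4661 1->0
final: 0 -7.0100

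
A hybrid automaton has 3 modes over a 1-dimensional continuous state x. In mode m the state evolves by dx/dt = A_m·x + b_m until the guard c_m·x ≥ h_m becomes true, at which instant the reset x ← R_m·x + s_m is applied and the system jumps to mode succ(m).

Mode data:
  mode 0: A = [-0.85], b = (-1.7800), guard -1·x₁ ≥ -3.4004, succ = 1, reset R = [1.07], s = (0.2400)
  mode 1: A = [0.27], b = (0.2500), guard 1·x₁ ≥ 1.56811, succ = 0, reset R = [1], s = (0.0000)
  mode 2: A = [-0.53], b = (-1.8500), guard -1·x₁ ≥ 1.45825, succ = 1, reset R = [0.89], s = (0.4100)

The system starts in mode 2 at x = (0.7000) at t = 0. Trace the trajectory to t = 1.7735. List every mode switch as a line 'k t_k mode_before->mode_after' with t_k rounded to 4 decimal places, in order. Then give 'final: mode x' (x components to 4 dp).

Mode 2: guard c·x = 1.4583 hit at Δt = 1.3654 (t = 1.3654), x⁻ = (-1.4582) → reset → x⁺ = (-0.8878), jump to mode 1
Mode 1: flow for 0.4081 to horizon, guard not reached → x = (-0.8834)

1 1.3654 2->1
final: 1 -0.8834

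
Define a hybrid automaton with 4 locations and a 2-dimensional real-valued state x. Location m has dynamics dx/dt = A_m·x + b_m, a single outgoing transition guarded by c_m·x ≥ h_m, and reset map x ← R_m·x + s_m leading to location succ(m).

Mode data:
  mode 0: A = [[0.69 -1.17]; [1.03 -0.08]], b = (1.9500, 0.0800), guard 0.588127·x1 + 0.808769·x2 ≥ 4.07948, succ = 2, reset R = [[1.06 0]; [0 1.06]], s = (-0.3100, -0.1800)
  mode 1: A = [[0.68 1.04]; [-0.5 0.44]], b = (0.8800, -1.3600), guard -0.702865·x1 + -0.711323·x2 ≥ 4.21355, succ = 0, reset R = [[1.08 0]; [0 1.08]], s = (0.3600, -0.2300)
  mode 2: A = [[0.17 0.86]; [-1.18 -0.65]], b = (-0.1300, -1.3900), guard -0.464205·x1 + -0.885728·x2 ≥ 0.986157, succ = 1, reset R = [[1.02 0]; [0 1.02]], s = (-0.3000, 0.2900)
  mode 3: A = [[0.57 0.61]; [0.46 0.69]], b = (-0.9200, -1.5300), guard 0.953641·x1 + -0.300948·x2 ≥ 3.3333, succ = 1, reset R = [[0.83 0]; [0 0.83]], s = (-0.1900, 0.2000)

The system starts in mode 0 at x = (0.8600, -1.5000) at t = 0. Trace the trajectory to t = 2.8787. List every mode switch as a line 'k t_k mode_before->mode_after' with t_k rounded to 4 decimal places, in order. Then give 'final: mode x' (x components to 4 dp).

1 0.9328 0->2
2 1.6849 2->1
3 2.5353 1->0
final: 0 8.1830 -6.9453

Mode 0: guard c·x = 4.0795 hit at Δt = 0.9328 (t = 0.9328), x⁻ = (4.9583, 1.4384) → reset → x⁺ = (4.9458, 1.3447), jump to mode 2
Mode 2: guard c·x = 0.9862 hit at Δt = 0.7521 (t = 1.6849), x⁻ = (4.6385, -3.5444) → reset → x⁺ = (4.4312, -3.3253), jump to mode 1
Mode 1: guard c·x = 4.2135 hit at Δt = 0.8504 (t = 2.5353), x⁻ = (2.3633, -8.2587) → reset → x⁺ = (2.9123, -9.1494), jump to mode 0
Mode 0: flow for 0.3434 to horizon, guard not reached → x = (8.1830, -6.9453)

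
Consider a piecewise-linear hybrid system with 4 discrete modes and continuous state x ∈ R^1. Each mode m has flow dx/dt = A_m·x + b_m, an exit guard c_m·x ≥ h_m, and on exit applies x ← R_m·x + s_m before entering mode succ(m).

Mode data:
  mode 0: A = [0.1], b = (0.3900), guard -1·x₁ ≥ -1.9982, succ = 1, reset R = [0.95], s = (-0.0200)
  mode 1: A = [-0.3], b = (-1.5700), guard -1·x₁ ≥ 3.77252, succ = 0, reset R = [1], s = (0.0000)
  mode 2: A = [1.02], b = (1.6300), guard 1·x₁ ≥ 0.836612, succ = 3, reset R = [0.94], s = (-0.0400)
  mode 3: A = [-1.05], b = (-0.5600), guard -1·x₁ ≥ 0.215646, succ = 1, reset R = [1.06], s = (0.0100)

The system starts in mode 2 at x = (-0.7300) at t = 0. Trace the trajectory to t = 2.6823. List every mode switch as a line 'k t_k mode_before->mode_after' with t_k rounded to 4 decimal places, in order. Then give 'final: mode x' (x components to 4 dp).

Mode 2: guard c·x = 0.8366 hit at Δt = 1.0111 (t = 1.0111), x⁻ = (0.8366) → reset → x⁺ = (0.7464), jump to mode 3
Mode 3: guard c·x = 0.2156 hit at Δt = 1.3270 (t = 2.3381), x⁻ = (-0.2156) → reset → x⁺ = (-0.2186), jump to mode 1
Mode 1: flow for 0.3442 to horizon, guard not reached → x = (-0.7106)

1 1.0111 2->3
2 2.3381 3->1
final: 1 -0.7106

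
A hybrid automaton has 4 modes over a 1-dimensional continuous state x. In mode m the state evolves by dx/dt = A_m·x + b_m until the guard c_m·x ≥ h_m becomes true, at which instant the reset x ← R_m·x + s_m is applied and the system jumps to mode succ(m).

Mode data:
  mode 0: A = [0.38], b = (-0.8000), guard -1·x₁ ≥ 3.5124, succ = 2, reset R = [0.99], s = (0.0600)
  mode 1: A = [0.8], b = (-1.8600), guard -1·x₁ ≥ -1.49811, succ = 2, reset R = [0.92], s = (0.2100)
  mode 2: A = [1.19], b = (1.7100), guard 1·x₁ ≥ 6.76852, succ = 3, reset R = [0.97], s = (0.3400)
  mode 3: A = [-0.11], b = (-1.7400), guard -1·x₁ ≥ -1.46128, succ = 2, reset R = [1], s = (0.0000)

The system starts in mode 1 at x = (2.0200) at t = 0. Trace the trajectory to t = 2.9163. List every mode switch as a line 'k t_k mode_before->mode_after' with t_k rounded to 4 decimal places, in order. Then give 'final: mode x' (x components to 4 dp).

1 1.2467 1->2
2 2.0852 2->3
final: 3 4.9202

Mode 1: guard c·x = -1.4981 hit at Δt = 1.2467 (t = 1.2467), x⁻ = (1.4981) → reset → x⁺ = (1.5883), jump to mode 2
Mode 2: guard c·x = 6.7685 hit at Δt = 0.8385 (t = 2.0852), x⁻ = (6.7685) → reset → x⁺ = (6.9055), jump to mode 3
Mode 3: flow for 0.8311 to horizon, guard not reached → x = (4.9202)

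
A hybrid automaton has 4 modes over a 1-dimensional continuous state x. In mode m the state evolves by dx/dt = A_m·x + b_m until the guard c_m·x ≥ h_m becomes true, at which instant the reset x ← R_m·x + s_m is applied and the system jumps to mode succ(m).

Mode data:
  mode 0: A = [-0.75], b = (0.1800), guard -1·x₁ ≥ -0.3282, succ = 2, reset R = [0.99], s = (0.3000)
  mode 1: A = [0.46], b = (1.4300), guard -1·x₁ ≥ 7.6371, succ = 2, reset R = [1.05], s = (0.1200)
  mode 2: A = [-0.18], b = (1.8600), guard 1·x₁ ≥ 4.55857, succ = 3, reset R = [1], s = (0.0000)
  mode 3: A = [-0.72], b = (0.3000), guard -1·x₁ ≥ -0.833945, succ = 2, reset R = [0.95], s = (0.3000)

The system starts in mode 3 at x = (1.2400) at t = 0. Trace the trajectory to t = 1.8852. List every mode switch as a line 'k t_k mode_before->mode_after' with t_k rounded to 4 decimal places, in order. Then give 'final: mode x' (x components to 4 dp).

Mode 3: guard c·x = -0.8339 hit at Δt = 0.9439 (t = 0.9439), x⁻ = (0.8339) → reset → x⁺ = (1.0922), jump to mode 2
Mode 2: flow for 0.9413 to horizon, guard not reached → x = (2.5325)

1 0.9439 3->2
final: 2 2.5325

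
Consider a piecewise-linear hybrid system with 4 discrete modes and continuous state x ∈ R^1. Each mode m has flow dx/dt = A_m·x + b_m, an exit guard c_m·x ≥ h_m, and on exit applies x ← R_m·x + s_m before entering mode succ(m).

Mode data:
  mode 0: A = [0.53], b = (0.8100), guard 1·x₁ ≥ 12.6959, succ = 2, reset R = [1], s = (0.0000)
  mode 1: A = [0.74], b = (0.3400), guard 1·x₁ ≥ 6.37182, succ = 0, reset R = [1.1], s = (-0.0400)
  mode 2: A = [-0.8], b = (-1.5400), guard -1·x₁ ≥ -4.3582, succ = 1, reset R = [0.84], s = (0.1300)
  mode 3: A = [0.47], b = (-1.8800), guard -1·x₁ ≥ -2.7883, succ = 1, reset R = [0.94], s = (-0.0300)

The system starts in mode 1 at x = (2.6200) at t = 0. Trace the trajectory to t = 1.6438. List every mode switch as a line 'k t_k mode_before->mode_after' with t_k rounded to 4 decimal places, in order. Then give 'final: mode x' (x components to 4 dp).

Mode 1: guard c·x = 6.3718 hit at Δt = 1.0767 (t = 1.0767), x⁻ = (6.3718) → reset → x⁺ = (6.9690), jump to mode 0
Mode 0: flow for 0.5671 to horizon, guard not reached → x = (9.9483)

1 1.0767 1->0
final: 0 9.9483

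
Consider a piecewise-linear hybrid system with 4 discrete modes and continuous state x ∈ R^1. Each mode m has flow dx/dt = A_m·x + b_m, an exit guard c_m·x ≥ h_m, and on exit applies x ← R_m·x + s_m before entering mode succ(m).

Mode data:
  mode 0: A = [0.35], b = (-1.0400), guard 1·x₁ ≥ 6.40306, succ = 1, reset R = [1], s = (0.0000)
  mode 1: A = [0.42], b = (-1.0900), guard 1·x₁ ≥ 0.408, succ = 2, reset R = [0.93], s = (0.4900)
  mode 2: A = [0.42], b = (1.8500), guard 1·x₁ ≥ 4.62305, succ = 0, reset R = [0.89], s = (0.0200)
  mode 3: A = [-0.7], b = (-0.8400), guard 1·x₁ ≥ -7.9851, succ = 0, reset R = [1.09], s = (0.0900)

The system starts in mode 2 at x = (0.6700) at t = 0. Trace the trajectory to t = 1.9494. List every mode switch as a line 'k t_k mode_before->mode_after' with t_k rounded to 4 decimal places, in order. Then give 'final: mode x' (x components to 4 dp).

1 1.3715 2->0
final: 0 4.3952

Mode 2: guard c·x = 4.6231 hit at Δt = 1.3715 (t = 1.3715), x⁻ = (4.6230) → reset → x⁺ = (4.1345), jump to mode 0
Mode 0: flow for 0.5779 to horizon, guard not reached → x = (4.3952)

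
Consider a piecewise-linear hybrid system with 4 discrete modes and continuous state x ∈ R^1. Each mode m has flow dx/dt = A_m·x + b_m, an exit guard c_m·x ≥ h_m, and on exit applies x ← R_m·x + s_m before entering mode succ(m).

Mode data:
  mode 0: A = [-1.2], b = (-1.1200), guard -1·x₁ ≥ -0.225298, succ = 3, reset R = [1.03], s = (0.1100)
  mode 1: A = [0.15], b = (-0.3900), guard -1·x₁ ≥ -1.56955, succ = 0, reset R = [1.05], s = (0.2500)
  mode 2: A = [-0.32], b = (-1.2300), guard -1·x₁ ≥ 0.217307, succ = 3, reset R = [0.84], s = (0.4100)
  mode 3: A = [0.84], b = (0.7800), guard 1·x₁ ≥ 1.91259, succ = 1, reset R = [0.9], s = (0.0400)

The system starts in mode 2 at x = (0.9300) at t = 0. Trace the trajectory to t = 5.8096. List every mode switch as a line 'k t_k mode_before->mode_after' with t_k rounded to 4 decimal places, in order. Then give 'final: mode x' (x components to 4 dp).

Mode 2: guard c·x = 0.2173 hit at Δt = 0.8590 (t = 0.8590), x⁻ = (-0.2173) → reset → x⁺ = (0.2275), jump to mode 3
Mode 3: guard c·x = 1.9126 hit at Δt = 1.0705 (t = 1.9295), x⁻ = (1.9126) → reset → x⁺ = (1.7613), jump to mode 1
Mode 1: guard c·x = -1.5696 hit at Δt = 1.3729 (t = 3.3024), x⁻ = (1.5696) → reset → x⁺ = (1.8980), jump to mode 0
Mode 0: guard c·x = -0.2253 hit at Δt = 0.7446 (t = 4.0470), x⁻ = (0.2253) → reset → x⁺ = (0.3421), jump to mode 3
Mode 3: guard c·x = 1.9126 hit at Δt = 0.9580 (t = 5.0050), x⁻ = (1.9126) → reset → x⁺ = (1.7613), jump to mode 1
Mode 1: flow for 0.8046 to horizon, guard not reached → x = (1.6537)

1 0.8590 2->3
2 1.9295 3->1
3 3.3024 1->0
4 4.0470 0->3
5 5.0050 3->1
final: 1 1.6537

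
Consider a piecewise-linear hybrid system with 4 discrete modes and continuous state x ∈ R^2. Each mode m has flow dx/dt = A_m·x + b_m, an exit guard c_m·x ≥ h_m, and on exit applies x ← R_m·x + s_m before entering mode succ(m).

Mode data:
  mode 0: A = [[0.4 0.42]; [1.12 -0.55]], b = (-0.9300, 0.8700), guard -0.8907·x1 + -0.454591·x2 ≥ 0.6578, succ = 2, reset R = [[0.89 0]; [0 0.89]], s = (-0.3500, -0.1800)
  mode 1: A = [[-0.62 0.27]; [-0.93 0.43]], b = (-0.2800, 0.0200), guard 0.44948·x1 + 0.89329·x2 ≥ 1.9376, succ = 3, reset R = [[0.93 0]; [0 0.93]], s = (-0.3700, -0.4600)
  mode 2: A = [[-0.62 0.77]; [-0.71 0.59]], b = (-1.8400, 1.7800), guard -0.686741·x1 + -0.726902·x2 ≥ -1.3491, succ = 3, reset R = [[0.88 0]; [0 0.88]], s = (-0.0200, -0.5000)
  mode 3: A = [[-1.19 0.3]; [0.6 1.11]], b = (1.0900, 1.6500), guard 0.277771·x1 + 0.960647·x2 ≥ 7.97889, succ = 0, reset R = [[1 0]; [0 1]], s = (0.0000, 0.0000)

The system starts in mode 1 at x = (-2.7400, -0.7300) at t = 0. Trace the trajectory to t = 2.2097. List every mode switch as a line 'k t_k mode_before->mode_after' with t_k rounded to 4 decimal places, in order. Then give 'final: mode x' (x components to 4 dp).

1 1.5769 1->3
final: 3 0.3680 5.3008

Mode 1: guard c·x = 1.9376 hit at Δt = 1.5769 (t = 1.5769), x⁻ = (-0.9703, 2.6573) → reset → x⁺ = (-1.2724, 2.0113), jump to mode 3
Mode 3: flow for 0.6328 to horizon, guard not reached → x = (0.3680, 5.3008)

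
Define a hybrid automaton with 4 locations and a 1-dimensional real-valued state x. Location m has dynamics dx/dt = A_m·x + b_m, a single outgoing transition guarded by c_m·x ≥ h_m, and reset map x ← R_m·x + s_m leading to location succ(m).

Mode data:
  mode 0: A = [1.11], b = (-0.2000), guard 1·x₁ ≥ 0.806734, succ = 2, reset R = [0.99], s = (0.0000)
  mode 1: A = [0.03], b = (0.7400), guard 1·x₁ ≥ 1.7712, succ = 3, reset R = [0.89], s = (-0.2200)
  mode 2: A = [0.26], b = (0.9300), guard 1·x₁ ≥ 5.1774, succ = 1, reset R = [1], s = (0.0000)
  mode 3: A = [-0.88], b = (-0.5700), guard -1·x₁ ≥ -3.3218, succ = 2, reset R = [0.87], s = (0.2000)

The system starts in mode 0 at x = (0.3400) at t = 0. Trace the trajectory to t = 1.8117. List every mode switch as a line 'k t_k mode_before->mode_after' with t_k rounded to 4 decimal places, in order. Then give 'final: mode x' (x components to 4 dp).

Mode 0: guard c·x = 0.8067 hit at Δt = 1.2308 (t = 1.2308), x⁻ = (0.8067) → reset → x⁺ = (0.7987), jump to mode 2
Mode 2: flow for 0.5809 to horizon, guard not reached → x = (1.5120)

1 1.2308 0->2
final: 2 1.5120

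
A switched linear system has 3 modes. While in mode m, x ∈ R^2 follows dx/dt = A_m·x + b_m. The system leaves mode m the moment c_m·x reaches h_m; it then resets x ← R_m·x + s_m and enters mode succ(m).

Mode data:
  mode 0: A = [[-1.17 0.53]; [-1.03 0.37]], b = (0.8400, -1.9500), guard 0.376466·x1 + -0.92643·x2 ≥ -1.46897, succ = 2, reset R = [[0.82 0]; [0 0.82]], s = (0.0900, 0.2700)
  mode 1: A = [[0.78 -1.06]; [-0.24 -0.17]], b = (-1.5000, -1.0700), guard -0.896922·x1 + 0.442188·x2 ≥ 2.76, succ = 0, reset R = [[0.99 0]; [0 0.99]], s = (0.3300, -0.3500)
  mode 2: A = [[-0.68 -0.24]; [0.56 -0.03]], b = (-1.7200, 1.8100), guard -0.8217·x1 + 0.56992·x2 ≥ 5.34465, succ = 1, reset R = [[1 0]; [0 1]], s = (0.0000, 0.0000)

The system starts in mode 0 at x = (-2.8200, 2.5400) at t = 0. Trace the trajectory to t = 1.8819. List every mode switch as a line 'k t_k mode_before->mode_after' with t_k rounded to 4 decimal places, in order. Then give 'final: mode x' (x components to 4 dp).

1 1.3043 0->2
final: 2 -0.5656 2.8864

Mode 0: guard c·x = -1.4690 hit at Δt = 1.3043 (t = 1.3043), x⁻ = (0.8585, 1.9345) → reset → x⁺ = (0.7939, 1.8563), jump to mode 2
Mode 2: flow for 0.5776 to horizon, guard not reached → x = (-0.5656, 2.8864)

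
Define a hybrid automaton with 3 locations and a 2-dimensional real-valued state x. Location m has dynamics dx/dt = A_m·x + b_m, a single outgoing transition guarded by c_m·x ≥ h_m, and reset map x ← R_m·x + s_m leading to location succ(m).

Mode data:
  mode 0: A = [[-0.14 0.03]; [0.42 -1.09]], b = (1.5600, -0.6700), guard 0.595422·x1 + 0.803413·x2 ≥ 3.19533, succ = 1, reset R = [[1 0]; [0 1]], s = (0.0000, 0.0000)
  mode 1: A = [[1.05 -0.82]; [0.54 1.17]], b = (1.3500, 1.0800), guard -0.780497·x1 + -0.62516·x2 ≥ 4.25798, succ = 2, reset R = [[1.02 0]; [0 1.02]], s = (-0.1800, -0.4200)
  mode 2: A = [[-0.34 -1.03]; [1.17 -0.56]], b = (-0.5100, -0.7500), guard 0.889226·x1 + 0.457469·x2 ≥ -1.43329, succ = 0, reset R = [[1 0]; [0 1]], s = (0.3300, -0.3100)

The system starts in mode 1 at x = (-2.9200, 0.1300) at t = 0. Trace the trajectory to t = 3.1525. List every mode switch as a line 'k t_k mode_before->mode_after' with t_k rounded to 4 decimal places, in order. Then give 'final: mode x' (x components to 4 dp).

Mode 1: guard c·x = 4.2580 hit at Δt = 0.7707 (t = 0.7707), x⁻ = (-4.8199, -0.7935) → reset → x⁺ = (-5.0963, -1.2294), jump to mode 2
Mode 2: guard c·x = -1.4333 hit at Δt = 1.4104 (t = 2.1811), x⁻ = (0.2802, -3.6778) → reset → x⁺ = (0.6102, -3.9878), jump to mode 0
Mode 0: flow for 0.9714 to horizon, guard not reached → x = (1.8812, -1.4414)

1 0.7707 1->2
2 2.1811 2->0
final: 0 1.8812 -1.4414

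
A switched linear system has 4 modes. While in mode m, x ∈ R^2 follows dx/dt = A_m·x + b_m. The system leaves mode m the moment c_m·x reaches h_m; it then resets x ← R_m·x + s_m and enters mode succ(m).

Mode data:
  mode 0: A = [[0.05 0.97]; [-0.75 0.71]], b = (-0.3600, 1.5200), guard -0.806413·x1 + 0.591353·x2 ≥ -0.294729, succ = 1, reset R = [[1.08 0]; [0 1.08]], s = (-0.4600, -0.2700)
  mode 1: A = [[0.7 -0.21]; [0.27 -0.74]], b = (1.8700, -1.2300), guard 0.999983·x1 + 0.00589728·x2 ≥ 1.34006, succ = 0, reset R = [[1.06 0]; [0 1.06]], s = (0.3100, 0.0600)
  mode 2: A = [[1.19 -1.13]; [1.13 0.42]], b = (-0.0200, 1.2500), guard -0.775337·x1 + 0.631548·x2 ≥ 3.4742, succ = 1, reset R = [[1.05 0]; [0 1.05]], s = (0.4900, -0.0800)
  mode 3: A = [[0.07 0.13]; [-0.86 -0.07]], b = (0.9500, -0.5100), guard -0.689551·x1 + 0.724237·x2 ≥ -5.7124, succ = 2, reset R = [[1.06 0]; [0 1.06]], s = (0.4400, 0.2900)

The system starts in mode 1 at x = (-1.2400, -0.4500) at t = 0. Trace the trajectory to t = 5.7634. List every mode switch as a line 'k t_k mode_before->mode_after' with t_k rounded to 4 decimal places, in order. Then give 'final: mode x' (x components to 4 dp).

1 1.3206 1->0
2 2.6564 0->1
3 3.6783 1->0
4 4.9231 0->1
final: 1 0.0785 -2.0227

Mode 1: guard c·x = 1.3401 hit at Δt = 1.3206 (t = 1.3206), x⁻ = (1.3471, -1.1951) → reset → x⁺ = (1.7380, -1.2068), jump to mode 0
Mode 0: guard c·x = -0.2947 hit at Δt = 1.3358 (t = 2.6564), x⁻ = (-0.4471, -1.1081) → reset → x⁺ = (-0.9429, -1.4667), jump to mode 1
Mode 1: guard c·x = 1.3401 hit at Δt = 1.0219 (t = 3.6783), x⁻ = (1.3491, -1.5298) → reset → x⁺ = (1.7401, -1.5616), jump to mode 0
Mode 0: guard c·x = -0.2947 hit at Δt = 1.2449 (t = 4.9231), x⁻ = (-0.8931, -1.7163) → reset → x⁺ = (-1.4245, -2.1236), jump to mode 1
Mode 1: flow for 0.8403 to horizon, guard not reached → x = (0.0785, -2.0227)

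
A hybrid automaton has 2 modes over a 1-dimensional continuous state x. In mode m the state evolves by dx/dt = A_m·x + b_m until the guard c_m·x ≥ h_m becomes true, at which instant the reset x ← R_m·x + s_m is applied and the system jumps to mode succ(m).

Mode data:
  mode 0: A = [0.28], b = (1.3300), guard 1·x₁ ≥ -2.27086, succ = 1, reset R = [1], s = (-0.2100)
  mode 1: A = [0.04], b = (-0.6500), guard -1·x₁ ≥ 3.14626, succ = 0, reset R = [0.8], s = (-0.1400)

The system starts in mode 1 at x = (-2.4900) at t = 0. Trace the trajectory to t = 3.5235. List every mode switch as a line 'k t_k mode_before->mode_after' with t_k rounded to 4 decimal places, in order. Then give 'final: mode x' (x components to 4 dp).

1 0.8605 1->0
2 1.4652 0->1
3 2.3379 1->0
4 2.9426 0->1
final: 1 -2.9212

Mode 1: guard c·x = 3.1463 hit at Δt = 0.8605 (t = 0.8605), x⁻ = (-3.1463) → reset → x⁺ = (-2.6570), jump to mode 0
Mode 0: guard c·x = -2.2709 hit at Δt = 0.6047 (t = 1.4652), x⁻ = (-2.2709) → reset → x⁺ = (-2.4809), jump to mode 1
Mode 1: guard c·x = 3.1463 hit at Δt = 0.8727 (t = 2.3379), x⁻ = (-3.1463) → reset → x⁺ = (-2.6570), jump to mode 0
Mode 0: guard c·x = -2.2709 hit at Δt = 0.6047 (t = 2.9426), x⁻ = (-2.2709) → reset → x⁺ = (-2.4809), jump to mode 1
Mode 1: flow for 0.5809 to horizon, guard not reached → x = (-2.9212)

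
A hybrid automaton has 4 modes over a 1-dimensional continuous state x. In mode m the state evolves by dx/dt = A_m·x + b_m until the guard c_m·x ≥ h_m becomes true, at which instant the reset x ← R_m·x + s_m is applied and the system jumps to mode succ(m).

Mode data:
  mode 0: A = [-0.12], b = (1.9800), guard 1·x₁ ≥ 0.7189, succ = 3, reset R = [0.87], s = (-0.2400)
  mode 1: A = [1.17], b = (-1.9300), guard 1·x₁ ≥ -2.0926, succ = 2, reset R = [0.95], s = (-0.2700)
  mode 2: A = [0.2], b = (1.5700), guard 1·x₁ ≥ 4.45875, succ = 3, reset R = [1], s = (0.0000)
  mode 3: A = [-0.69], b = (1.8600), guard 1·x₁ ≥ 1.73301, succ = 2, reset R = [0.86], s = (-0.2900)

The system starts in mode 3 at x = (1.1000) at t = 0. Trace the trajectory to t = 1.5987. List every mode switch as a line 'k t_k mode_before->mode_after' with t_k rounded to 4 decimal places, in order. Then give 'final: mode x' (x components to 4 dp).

1 0.7324 3->2
final: 2 2.9125

Mode 3: guard c·x = 1.7330 hit at Δt = 0.7324 (t = 0.7324), x⁻ = (1.7330) → reset → x⁺ = (1.2004), jump to mode 2
Mode 2: flow for 0.8663 to horizon, guard not reached → x = (2.9125)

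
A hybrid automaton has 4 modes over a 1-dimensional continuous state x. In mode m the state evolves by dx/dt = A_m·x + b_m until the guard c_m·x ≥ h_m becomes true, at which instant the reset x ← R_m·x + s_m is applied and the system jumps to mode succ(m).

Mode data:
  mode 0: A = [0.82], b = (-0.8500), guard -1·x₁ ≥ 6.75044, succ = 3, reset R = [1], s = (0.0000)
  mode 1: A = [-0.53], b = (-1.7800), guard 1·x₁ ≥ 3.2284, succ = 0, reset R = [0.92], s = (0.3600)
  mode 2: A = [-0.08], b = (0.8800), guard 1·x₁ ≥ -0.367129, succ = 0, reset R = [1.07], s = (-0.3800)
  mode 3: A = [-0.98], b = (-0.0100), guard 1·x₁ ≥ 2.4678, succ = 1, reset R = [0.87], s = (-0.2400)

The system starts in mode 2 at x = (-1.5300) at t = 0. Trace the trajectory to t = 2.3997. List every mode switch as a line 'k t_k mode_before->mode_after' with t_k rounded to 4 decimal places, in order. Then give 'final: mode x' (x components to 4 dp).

1 1.2175 2->0
final: 0 -3.7337

Mode 2: guard c·x = -0.3671 hit at Δt = 1.2175 (t = 1.2175), x⁻ = (-0.3671) → reset → x⁺ = (-0.7728), jump to mode 0
Mode 0: flow for 1.1822 to horizon, guard not reached → x = (-3.7337)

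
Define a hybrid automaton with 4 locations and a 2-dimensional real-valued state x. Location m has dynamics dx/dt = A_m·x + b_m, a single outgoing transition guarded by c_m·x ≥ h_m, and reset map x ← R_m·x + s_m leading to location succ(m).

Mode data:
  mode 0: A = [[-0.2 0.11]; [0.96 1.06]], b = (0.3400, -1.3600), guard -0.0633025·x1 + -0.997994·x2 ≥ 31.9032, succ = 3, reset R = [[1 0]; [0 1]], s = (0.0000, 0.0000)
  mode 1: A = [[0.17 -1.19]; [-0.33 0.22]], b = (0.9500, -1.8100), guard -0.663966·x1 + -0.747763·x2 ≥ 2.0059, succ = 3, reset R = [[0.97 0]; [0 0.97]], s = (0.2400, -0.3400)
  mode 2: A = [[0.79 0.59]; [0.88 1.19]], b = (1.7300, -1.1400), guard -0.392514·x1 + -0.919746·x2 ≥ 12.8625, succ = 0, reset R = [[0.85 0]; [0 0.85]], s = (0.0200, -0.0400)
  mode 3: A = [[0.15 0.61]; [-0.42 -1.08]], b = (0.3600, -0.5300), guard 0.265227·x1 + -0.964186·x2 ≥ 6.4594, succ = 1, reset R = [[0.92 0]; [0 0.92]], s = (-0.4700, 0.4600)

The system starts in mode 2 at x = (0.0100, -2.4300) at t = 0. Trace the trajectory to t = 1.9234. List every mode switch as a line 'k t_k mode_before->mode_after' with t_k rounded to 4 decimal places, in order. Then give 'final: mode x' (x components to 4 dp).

Mode 2: guard c·x = 12.8625 hit at Δt = 1.1221 (t = 1.1221), x⁻ = (-2.8141, -12.7839) → reset → x⁺ = (-2.3720, -10.9063), jump to mode 0
Mode 0: flow for 0.8013 to horizon, guard not reached → x = (-3.3581, -30.4541)

1 1.1221 2->0
final: 0 -3.3581 -30.4541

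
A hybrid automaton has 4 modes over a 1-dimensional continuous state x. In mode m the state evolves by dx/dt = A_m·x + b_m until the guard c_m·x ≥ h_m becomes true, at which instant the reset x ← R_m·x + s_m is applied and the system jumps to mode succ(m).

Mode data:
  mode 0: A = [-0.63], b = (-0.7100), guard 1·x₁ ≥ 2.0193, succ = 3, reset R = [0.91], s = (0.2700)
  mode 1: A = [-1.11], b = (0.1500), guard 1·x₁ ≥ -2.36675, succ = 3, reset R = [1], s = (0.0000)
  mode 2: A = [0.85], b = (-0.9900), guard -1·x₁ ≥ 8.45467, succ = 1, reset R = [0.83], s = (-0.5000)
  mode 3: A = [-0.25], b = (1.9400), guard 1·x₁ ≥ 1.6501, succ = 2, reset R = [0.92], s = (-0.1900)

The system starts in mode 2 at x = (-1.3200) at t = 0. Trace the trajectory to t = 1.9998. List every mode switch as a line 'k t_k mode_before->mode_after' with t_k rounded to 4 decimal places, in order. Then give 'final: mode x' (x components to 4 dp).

Mode 2: guard c·x = 8.4547 hit at Δt = 1.5925 (t = 1.5925), x⁻ = (-8.4547) → reset → x⁺ = (-7.5174), jump to mode 1
Mode 1: flow for 0.4073 to horizon, guard not reached → x = (-4.7341)

1 1.5925 2->1
final: 1 -4.7341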